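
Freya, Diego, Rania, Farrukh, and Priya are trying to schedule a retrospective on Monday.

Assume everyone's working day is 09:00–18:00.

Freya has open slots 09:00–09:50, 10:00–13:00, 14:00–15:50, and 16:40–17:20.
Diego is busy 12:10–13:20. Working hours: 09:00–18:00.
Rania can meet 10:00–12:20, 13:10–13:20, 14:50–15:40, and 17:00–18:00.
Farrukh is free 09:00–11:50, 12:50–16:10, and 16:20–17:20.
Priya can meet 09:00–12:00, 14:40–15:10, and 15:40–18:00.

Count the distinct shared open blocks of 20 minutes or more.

Diego free within 09:00–18:00: 09:00–12:10, 13:20–18:00.
Freya ∩ Diego: 09:00–09:50, 10:00–12:10, 14:00–15:50, 16:40–17:20.
Freya ∩ Diego ∩ Rania: 10:00–12:10, 14:50–15:40, 17:00–17:20.
Freya ∩ Diego ∩ Rania ∩ Farrukh: 10:00–11:50, 14:50–15:40, 17:00–17:20.
Freya ∩ Diego ∩ Rania ∩ Farrukh ∩ Priya: 10:00–11:50, 14:50–15:10, 17:00–17:20.
Windows ≥ 20 min: 10:00–11:50, 14:50–15:10, 17:00–17:20.
That's 3 windows.

3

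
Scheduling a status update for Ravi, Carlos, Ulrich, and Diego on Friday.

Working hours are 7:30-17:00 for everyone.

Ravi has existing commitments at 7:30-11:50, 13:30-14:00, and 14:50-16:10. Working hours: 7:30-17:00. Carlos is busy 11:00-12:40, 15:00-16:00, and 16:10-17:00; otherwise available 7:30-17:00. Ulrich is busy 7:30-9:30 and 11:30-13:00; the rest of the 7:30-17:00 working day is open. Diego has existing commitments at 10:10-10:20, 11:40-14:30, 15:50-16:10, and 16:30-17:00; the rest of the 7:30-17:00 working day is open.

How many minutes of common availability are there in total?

20 minutes

Ravi free within 07:30–17:00: 11:50–13:30, 14:00–14:50, 16:10–17:00.
Carlos free within 07:30–17:00: 07:30–11:00, 12:40–15:00, 16:00–16:10.
Ulrich free within 07:30–17:00: 09:30–11:30, 13:00–17:00.
Diego free within 07:30–17:00: 07:30–10:10, 10:20–11:40, 14:30–15:50, 16:10–16:30.
Ravi ∩ Carlos: 12:40–13:30, 14:00–14:50.
Ravi ∩ Carlos ∩ Ulrich: 13:00–13:30, 14:00–14:50.
Ravi ∩ Carlos ∩ Ulrich ∩ Diego: 14:30–14:50.
Total common minutes: 20.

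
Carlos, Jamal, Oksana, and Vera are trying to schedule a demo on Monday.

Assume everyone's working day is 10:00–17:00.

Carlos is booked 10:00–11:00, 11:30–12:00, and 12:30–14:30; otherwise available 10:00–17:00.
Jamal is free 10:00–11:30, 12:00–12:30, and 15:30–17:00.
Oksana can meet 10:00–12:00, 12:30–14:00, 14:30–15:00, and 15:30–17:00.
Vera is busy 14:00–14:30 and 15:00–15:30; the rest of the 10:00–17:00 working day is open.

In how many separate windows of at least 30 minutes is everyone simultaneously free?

2

Carlos free within 10:00–17:00: 11:00–11:30, 12:00–12:30, 14:30–17:00.
Vera free within 10:00–17:00: 10:00–14:00, 14:30–15:00, 15:30–17:00.
Carlos ∩ Jamal: 11:00–11:30, 12:00–12:30, 15:30–17:00.
Carlos ∩ Jamal ∩ Oksana: 11:00–11:30, 15:30–17:00.
Carlos ∩ Jamal ∩ Oksana ∩ Vera: 11:00–11:30, 15:30–17:00.
Windows ≥ 30 min: 11:00–11:30, 15:30–17:00.
That's 2 windows.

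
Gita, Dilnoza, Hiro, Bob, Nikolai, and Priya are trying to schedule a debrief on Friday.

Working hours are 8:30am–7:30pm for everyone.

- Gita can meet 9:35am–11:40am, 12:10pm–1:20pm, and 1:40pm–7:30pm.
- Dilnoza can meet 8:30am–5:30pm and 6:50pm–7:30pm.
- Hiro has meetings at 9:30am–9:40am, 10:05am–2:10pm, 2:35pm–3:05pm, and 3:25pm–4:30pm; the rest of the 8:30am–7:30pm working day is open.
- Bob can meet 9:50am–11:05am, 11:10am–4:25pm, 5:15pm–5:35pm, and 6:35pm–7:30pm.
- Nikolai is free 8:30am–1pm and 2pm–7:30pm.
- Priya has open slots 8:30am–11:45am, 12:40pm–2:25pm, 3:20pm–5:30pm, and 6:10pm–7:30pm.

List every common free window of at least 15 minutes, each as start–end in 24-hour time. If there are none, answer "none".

Hiro free within 08:30–19:30: 08:30–09:30, 09:40–10:05, 14:10–14:35, 15:05–15:25, 16:30–19:30.
Gita ∩ Dilnoza: 09:35–11:40, 12:10–13:20, 13:40–17:30, 18:50–19:30.
Gita ∩ Dilnoza ∩ Hiro: 09:40–10:05, 14:10–14:35, 15:05–15:25, 16:30–17:30, 18:50–19:30.
Gita ∩ Dilnoza ∩ Hiro ∩ Bob: 09:50–10:05, 14:10–14:35, 15:05–15:25, 17:15–17:30, 18:50–19:30.
Gita ∩ Dilnoza ∩ Hiro ∩ Bob ∩ Nikolai: 09:50–10:05, 14:10–14:35, 15:05–15:25, 17:15–17:30, 18:50–19:30.
Gita ∩ Dilnoza ∩ Hiro ∩ Bob ∩ Nikolai ∩ Priya: 09:50–10:05, 14:10–14:25, 15:20–15:25, 17:15–17:30, 18:50–19:30.
Windows ≥ 15 min: 09:50–10:05, 14:10–14:25, 17:15–17:30, 18:50–19:30.

09:50–10:05, 14:10–14:25, 17:15–17:30, 18:50–19:30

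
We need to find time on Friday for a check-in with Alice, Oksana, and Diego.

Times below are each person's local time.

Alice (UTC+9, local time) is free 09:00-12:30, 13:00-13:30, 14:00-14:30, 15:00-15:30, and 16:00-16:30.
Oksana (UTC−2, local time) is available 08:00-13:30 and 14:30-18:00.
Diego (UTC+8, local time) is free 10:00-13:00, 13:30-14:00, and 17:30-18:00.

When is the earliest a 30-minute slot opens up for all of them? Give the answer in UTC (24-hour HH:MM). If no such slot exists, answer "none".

Alice → UTC: 00:00–03:30, 04:00–04:30, 05:00–05:30, 06:00–06:30, 07:00–07:30.
Oksana → UTC: 10:00–15:30, 16:30–20:00.
Diego → UTC: 02:00–05:00, 05:30–06:00, 09:30–10:00.
Alice ∩ Oksana: (none).
Alice ∩ Oksana ∩ Diego: (none).
Windows ≥ 30 min: (none).

none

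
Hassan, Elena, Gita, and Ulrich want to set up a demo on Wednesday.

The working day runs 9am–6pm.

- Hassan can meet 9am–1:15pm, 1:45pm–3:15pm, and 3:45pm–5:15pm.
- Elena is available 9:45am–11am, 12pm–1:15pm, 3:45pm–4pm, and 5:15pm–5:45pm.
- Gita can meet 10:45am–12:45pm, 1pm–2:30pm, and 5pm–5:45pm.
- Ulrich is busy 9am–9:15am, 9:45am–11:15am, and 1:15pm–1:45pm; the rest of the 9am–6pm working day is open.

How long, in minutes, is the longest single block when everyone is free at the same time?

Ulrich free within 09:00–18:00: 09:15–09:45, 11:15–13:15, 13:45–18:00.
Hassan ∩ Elena: 09:45–11:00, 12:00–13:15, 15:45–16:00.
Hassan ∩ Elena ∩ Gita: 10:45–11:00, 12:00–12:45, 13:00–13:15.
Hassan ∩ Elena ∩ Gita ∩ Ulrich: 12:00–12:45, 13:00–13:15.
Common window lengths: 45, 15 min; longest is 45.

45 minutes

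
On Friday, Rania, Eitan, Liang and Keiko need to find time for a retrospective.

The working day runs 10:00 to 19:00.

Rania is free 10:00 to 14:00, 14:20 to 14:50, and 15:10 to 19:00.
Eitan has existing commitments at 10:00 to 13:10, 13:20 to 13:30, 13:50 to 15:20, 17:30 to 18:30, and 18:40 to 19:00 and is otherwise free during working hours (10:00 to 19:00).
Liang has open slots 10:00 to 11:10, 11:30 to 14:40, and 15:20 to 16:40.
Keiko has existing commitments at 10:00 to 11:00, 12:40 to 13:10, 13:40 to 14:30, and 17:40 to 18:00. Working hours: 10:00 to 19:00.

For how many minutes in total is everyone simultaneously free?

100 minutes

Eitan free within 10:00–19:00: 13:10–13:20, 13:30–13:50, 15:20–17:30, 18:30–18:40.
Keiko free within 10:00–19:00: 11:00–12:40, 13:10–13:40, 14:30–17:40, 18:00–19:00.
Rania ∩ Eitan: 13:10–13:20, 13:30–13:50, 15:20–17:30, 18:30–18:40.
Rania ∩ Eitan ∩ Liang: 13:10–13:20, 13:30–13:50, 15:20–16:40.
Rania ∩ Eitan ∩ Liang ∩ Keiko: 13:10–13:20, 13:30–13:40, 15:20–16:40.
Total common minutes: 10 + 10 + 80 = 100.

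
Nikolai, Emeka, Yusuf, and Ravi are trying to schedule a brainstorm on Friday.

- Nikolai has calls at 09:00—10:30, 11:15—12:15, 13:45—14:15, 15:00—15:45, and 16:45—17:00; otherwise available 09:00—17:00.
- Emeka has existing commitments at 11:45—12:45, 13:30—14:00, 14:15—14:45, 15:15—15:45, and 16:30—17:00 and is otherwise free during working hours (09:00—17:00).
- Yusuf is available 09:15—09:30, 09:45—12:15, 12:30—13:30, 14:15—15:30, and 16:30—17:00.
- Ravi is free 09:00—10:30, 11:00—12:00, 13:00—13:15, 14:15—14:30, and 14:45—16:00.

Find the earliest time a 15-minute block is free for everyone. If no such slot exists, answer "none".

11:00

Nikolai free within 09:00–17:00: 10:30–11:15, 12:15–13:45, 14:15–15:00, 15:45–16:45.
Emeka free within 09:00–17:00: 09:00–11:45, 12:45–13:30, 14:00–14:15, 14:45–15:15, 15:45–16:30.
Nikolai ∩ Emeka: 10:30–11:15, 12:45–13:30, 14:45–15:00, 15:45–16:30.
Nikolai ∩ Emeka ∩ Yusuf: 10:30–11:15, 12:45–13:30, 14:45–15:00.
Nikolai ∩ Emeka ∩ Yusuf ∩ Ravi: 11:00–11:15, 13:00–13:15, 14:45–15:00.
Windows ≥ 15 min: 11:00–11:15, 13:00–13:15, 14:45–15:00.
Earliest such window starts at 11:00.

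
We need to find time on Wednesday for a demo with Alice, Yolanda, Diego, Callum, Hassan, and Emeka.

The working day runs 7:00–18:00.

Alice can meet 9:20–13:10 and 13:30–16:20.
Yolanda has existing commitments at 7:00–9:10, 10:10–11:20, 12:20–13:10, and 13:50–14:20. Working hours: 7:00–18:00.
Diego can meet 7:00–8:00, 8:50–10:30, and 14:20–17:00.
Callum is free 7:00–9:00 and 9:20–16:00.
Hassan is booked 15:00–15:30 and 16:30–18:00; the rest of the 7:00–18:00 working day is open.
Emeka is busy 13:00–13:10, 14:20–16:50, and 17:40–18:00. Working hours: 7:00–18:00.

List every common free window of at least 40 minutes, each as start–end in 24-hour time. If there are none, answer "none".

Yolanda free within 07:00–18:00: 09:10–10:10, 11:20–12:20, 13:10–13:50, 14:20–18:00.
Hassan free within 07:00–18:00: 07:00–15:00, 15:30–16:30.
Emeka free within 07:00–18:00: 07:00–13:00, 13:10–14:20, 16:50–17:40.
Alice ∩ Yolanda: 09:20–10:10, 11:20–12:20, 13:30–13:50, 14:20–16:20.
Alice ∩ Yolanda ∩ Diego: 09:20–10:10, 14:20–16:20.
Alice ∩ Yolanda ∩ Diego ∩ Callum: 09:20–10:10, 14:20–16:00.
Alice ∩ Yolanda ∩ Diego ∩ Callum ∩ Hassan: 09:20–10:10, 14:20–15:00, 15:30–16:00.
Alice ∩ Yolanda ∩ Diego ∩ Callum ∩ Hassan ∩ Emeka: 09:20–10:10.
Windows ≥ 40 min: 09:20–10:10.

09:20–10:10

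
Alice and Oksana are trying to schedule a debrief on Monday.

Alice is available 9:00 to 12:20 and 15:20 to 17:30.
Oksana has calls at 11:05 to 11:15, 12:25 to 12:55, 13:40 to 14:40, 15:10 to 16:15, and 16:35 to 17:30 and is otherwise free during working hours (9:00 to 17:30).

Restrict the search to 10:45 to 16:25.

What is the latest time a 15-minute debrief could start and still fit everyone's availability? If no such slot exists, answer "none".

Oksana free within 09:00–17:30: 09:00–11:05, 11:15–12:25, 12:55–13:40, 14:40–15:10, 16:15–16:35.
Alice ∩ Oksana: 09:00–11:05, 11:15–12:20, 16:15–16:35.
Restricted to 10:45–16:25: 10:45–11:05, 11:15–12:20, 16:15–16:25.
Windows ≥ 15 min: 10:45–11:05, 11:15–12:20.
Latest start in the last window 11:15–12:20 is 12:20 − 15 min = 12:05.

12:05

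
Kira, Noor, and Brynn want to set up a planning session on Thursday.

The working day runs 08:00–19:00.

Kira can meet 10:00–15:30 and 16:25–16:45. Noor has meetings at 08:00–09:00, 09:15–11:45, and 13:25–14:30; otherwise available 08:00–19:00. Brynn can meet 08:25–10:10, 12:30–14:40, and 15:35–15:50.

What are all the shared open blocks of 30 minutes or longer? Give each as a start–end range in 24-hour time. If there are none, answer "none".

12:30–13:25

Noor free within 08:00–19:00: 09:00–09:15, 11:45–13:25, 14:30–19:00.
Kira ∩ Noor: 11:45–13:25, 14:30–15:30, 16:25–16:45.
Kira ∩ Noor ∩ Brynn: 12:30–13:25, 14:30–14:40.
Windows ≥ 30 min: 12:30–13:25.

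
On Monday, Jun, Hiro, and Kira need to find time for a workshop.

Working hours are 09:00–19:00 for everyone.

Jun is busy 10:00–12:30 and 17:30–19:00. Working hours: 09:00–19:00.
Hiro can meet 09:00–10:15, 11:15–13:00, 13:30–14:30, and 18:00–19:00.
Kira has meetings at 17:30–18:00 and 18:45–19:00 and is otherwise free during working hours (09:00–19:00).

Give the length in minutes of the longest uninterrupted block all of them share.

60 minutes

Jun free within 09:00–19:00: 09:00–10:00, 12:30–17:30.
Kira free within 09:00–19:00: 09:00–17:30, 18:00–18:45.
Jun ∩ Hiro: 09:00–10:00, 12:30–13:00, 13:30–14:30.
Jun ∩ Hiro ∩ Kira: 09:00–10:00, 12:30–13:00, 13:30–14:30.
Common window lengths: 60, 30, 60 min; longest is 60.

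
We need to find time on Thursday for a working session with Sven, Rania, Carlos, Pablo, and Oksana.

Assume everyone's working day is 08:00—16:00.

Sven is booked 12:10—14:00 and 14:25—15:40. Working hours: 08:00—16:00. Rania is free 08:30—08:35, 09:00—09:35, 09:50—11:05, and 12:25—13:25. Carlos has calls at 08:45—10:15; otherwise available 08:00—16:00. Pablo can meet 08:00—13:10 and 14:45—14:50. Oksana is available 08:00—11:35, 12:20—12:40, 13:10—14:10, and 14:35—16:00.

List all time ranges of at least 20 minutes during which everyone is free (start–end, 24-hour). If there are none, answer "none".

10:15–11:05

Sven free within 08:00–16:00: 08:00–12:10, 14:00–14:25, 15:40–16:00.
Carlos free within 08:00–16:00: 08:00–08:45, 10:15–16:00.
Sven ∩ Rania: 08:30–08:35, 09:00–09:35, 09:50–11:05.
Sven ∩ Rania ∩ Carlos: 08:30–08:35, 10:15–11:05.
Sven ∩ Rania ∩ Carlos ∩ Pablo: 08:30–08:35, 10:15–11:05.
Sven ∩ Rania ∩ Carlos ∩ Pablo ∩ Oksana: 08:30–08:35, 10:15–11:05.
Windows ≥ 20 min: 10:15–11:05.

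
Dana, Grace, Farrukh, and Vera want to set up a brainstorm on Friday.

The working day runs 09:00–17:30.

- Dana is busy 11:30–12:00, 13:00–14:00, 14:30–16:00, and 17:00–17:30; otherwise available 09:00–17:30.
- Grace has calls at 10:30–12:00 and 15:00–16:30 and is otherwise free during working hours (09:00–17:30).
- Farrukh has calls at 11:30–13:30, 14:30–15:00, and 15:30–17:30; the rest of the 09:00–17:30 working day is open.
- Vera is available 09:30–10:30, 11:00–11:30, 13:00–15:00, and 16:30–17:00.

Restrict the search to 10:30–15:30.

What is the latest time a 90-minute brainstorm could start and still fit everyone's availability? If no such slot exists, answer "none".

none

Dana free within 09:00–17:30: 09:00–11:30, 12:00–13:00, 14:00–14:30, 16:00–17:00.
Grace free within 09:00–17:30: 09:00–10:30, 12:00–15:00, 16:30–17:30.
Farrukh free within 09:00–17:30: 09:00–11:30, 13:30–14:30, 15:00–15:30.
Dana ∩ Grace: 09:00–10:30, 12:00–13:00, 14:00–14:30, 16:30–17:00.
Dana ∩ Grace ∩ Farrukh: 09:00–10:30, 14:00–14:30.
Dana ∩ Grace ∩ Farrukh ∩ Vera: 09:30–10:30, 14:00–14:30.
Restricted to 10:30–15:30: 14:00–14:30.
Windows ≥ 90 min: (none).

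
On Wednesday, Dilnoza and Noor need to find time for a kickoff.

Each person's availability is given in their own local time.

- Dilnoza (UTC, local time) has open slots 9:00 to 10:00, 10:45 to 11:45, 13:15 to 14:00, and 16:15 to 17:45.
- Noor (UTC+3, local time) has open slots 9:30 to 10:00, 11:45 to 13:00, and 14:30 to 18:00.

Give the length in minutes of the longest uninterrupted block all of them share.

60 minutes

Dilnoza → UTC: 09:00–10:00, 10:45–11:45, 13:15–14:00, 16:15–17:45.
Noor → UTC: 06:30–07:00, 08:45–10:00, 11:30–15:00.
Dilnoza ∩ Noor: 09:00–10:00, 11:30–11:45, 13:15–14:00.
Common window lengths: 60, 15, 45 min; longest is 60.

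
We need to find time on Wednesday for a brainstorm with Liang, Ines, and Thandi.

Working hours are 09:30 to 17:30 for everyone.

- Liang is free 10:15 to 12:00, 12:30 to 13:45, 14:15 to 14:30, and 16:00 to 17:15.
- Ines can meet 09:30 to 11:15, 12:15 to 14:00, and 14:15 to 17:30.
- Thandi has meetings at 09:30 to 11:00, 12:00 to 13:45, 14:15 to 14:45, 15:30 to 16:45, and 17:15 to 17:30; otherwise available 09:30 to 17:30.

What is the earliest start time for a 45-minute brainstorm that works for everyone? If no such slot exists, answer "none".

Thandi free within 09:30–17:30: 11:00–12:00, 13:45–14:15, 14:45–15:30, 16:45–17:15.
Liang ∩ Ines: 10:15–11:15, 12:30–13:45, 14:15–14:30, 16:00–17:15.
Liang ∩ Ines ∩ Thandi: 11:00–11:15, 16:45–17:15.
Windows ≥ 45 min: (none).

none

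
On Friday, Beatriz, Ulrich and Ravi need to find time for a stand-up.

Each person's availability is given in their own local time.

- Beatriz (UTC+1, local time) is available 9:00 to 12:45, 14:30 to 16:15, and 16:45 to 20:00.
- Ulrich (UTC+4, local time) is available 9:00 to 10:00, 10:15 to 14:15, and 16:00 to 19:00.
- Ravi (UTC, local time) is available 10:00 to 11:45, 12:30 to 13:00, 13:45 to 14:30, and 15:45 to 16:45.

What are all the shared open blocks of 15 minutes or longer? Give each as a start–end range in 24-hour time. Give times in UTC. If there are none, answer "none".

10:00–10:15, 13:45–14:30

Beatriz → UTC: 08:00–11:45, 13:30–15:15, 15:45–19:00.
Ulrich → UTC: 05:00–06:00, 06:15–10:15, 12:00–15:00.
Ravi → UTC: 10:00–11:45, 12:30–13:00, 13:45–14:30, 15:45–16:45.
Beatriz ∩ Ulrich: 08:00–10:15, 13:30–15:00.
Beatriz ∩ Ulrich ∩ Ravi: 10:00–10:15, 13:45–14:30.
Windows ≥ 15 min: 10:00–10:15, 13:45–14:30.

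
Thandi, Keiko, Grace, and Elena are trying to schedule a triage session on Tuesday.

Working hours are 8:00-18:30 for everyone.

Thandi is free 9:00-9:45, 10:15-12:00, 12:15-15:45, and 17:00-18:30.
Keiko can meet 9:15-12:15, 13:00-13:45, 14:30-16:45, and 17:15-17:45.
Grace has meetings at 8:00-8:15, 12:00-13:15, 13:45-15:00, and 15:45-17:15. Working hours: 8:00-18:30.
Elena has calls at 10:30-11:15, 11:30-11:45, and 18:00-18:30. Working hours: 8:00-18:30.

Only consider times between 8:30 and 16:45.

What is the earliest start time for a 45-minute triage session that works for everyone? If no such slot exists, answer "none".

15:00

Grace free within 08:00–18:30: 08:15–12:00, 13:15–13:45, 15:00–15:45, 17:15–18:30.
Elena free within 08:00–18:30: 08:00–10:30, 11:15–11:30, 11:45–18:00.
Thandi ∩ Keiko: 09:15–09:45, 10:15–12:00, 13:00–13:45, 14:30–15:45, 17:15–17:45.
Thandi ∩ Keiko ∩ Grace: 09:15–09:45, 10:15–12:00, 13:15–13:45, 15:00–15:45, 17:15–17:45.
Thandi ∩ Keiko ∩ Grace ∩ Elena: 09:15–09:45, 10:15–10:30, 11:15–11:30, 11:45–12:00, 13:15–13:45, 15:00–15:45, 17:15–17:45.
Restricted to 08:30–16:45: 09:15–09:45, 10:15–10:30, 11:15–11:30, 11:45–12:00, 13:15–13:45, 15:00–15:45.
Windows ≥ 45 min: 15:00–15:45.
Earliest such window starts at 15:00.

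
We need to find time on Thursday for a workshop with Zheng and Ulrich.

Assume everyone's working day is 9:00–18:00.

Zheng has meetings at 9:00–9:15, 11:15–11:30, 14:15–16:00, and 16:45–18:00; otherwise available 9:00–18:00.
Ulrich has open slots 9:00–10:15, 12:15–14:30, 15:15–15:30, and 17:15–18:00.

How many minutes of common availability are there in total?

Zheng free within 09:00–18:00: 09:15–11:15, 11:30–14:15, 16:00–16:45.
Zheng ∩ Ulrich: 09:15–10:15, 12:15–14:15.
Total common minutes: 60 + 120 = 180.

180 minutes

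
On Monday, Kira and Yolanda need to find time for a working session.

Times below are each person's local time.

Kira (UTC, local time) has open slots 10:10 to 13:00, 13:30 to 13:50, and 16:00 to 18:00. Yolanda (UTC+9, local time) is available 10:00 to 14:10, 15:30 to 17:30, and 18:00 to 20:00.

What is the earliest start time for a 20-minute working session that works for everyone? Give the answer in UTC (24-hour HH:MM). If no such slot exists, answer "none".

Kira → UTC: 10:10–13:00, 13:30–13:50, 16:00–18:00.
Yolanda → UTC: 01:00–05:10, 06:30–08:30, 09:00–11:00.
Kira ∩ Yolanda: 10:10–11:00.
Windows ≥ 20 min: 10:10–11:00.
Earliest such window starts at 10:10.

10:10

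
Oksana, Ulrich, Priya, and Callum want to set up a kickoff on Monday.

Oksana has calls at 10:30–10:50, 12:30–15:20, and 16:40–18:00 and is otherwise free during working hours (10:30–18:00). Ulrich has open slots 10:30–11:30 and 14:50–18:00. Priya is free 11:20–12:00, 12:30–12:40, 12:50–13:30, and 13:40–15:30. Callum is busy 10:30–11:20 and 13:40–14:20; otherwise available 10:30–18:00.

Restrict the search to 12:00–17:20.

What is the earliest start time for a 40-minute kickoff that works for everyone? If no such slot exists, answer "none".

Oksana free within 10:30–18:00: 10:50–12:30, 15:20–16:40.
Callum free within 10:30–18:00: 11:20–13:40, 14:20–18:00.
Oksana ∩ Ulrich: 10:50–11:30, 15:20–16:40.
Oksana ∩ Ulrich ∩ Priya: 11:20–11:30, 15:20–15:30.
Oksana ∩ Ulrich ∩ Priya ∩ Callum: 11:20–11:30, 15:20–15:30.
Restricted to 12:00–17:20: 15:20–15:30.
Windows ≥ 40 min: (none).

none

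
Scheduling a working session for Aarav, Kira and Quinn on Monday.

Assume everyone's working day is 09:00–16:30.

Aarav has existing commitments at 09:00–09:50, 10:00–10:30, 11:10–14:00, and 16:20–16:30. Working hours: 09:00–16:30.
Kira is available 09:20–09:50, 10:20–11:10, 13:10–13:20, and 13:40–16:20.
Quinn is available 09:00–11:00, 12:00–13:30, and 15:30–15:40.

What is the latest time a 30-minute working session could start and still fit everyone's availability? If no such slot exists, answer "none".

10:30

Aarav free within 09:00–16:30: 09:50–10:00, 10:30–11:10, 14:00–16:20.
Aarav ∩ Kira: 10:30–11:10, 14:00–16:20.
Aarav ∩ Kira ∩ Quinn: 10:30–11:00, 15:30–15:40.
Windows ≥ 30 min: 10:30–11:00.
Latest start in the last window 10:30–11:00 is 11:00 − 30 min = 10:30.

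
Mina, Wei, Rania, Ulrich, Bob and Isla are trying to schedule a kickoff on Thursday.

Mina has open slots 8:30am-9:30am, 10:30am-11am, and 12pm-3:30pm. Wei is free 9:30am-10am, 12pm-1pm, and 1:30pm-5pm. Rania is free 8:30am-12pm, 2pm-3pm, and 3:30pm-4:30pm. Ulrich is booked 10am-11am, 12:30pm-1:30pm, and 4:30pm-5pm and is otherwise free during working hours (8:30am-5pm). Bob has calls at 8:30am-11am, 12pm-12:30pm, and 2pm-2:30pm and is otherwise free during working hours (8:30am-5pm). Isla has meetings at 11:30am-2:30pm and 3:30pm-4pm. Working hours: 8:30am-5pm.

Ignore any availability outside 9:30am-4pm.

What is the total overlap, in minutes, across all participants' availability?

Ulrich free within 08:30–17:00: 08:30–10:00, 11:00–12:30, 13:30–16:30.
Bob free within 08:30–17:00: 11:00–12:00, 12:30–14:00, 14:30–17:00.
Isla free within 08:30–17:00: 08:30–11:30, 14:30–15:30, 16:00–17:00.
Mina ∩ Wei: 12:00–13:00, 13:30–15:30.
Mina ∩ Wei ∩ Rania: 14:00–15:00.
Mina ∩ Wei ∩ Rania ∩ Ulrich: 14:00–15:00.
Mina ∩ Wei ∩ Rania ∩ Ulrich ∩ Bob: 14:30–15:00.
Mina ∩ Wei ∩ Rania ∩ Ulrich ∩ Bob ∩ Isla: 14:30–15:00.
Restricted to 09:30–16:00: 14:30–15:00.
Total common minutes: 30.

30 minutes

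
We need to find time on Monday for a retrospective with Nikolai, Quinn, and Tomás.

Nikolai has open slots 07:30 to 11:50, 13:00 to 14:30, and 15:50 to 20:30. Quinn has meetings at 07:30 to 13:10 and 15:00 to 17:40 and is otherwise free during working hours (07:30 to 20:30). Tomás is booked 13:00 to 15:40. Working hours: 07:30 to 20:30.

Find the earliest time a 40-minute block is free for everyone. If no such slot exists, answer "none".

17:40

Quinn free within 07:30–20:30: 13:10–15:00, 17:40–20:30.
Tomás free within 07:30–20:30: 07:30–13:00, 15:40–20:30.
Nikolai ∩ Quinn: 13:10–14:30, 17:40–20:30.
Nikolai ∩ Quinn ∩ Tomás: 17:40–20:30.
Windows ≥ 40 min: 17:40–20:30.
Earliest such window starts at 17:40.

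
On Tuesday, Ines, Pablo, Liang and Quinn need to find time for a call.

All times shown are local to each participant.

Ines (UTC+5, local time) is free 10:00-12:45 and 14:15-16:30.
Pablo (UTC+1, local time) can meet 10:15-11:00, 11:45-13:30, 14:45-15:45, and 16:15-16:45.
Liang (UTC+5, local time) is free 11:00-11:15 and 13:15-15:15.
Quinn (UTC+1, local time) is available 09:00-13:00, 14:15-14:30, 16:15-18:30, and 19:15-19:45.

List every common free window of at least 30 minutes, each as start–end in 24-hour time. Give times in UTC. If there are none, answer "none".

09:15–10:00

Ines → UTC: 05:00–07:45, 09:15–11:30.
Pablo → UTC: 09:15–10:00, 10:45–12:30, 13:45–14:45, 15:15–15:45.
Liang → UTC: 06:00–06:15, 08:15–10:15.
Quinn → UTC: 08:00–12:00, 13:15–13:30, 15:15–17:30, 18:15–18:45.
Ines ∩ Pablo: 09:15–10:00, 10:45–11:30.
Ines ∩ Pablo ∩ Liang: 09:15–10:00.
Ines ∩ Pablo ∩ Liang ∩ Quinn: 09:15–10:00.
Windows ≥ 30 min: 09:15–10:00.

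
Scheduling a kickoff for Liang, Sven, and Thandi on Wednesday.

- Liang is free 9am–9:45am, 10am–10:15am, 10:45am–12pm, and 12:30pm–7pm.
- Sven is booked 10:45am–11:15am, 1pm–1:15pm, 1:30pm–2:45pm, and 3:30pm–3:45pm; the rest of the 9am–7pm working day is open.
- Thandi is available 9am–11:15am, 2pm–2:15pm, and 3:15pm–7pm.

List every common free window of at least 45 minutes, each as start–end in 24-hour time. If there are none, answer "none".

09:00–09:45, 15:45–19:00

Sven free within 09:00–19:00: 09:00–10:45, 11:15–13:00, 13:15–13:30, 14:45–15:30, 15:45–19:00.
Liang ∩ Sven: 09:00–09:45, 10:00–10:15, 11:15–12:00, 12:30–13:00, 13:15–13:30, 14:45–15:30, 15:45–19:00.
Liang ∩ Sven ∩ Thandi: 09:00–09:45, 10:00–10:15, 15:15–15:30, 15:45–19:00.
Windows ≥ 45 min: 09:00–09:45, 15:45–19:00.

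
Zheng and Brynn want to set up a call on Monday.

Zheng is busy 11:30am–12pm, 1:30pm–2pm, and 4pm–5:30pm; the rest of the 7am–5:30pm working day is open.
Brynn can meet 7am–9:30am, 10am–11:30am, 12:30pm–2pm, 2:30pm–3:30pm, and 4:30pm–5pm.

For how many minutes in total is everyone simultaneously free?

Zheng free within 07:00–17:30: 07:00–11:30, 12:00–13:30, 14:00–16:00.
Zheng ∩ Brynn: 07:00–09:30, 10:00–11:30, 12:30–13:30, 14:30–15:30.
Total common minutes: 150 + 90 + 60 + 60 = 360.

360 minutes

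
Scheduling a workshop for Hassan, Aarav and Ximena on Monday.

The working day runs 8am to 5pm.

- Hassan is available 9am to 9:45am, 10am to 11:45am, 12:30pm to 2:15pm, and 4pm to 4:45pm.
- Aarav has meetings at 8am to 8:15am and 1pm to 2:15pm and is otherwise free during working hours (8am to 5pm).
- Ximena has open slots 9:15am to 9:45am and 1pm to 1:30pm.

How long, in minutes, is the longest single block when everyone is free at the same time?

30 minutes

Aarav free within 08:00–17:00: 08:15–13:00, 14:15–17:00.
Hassan ∩ Aarav: 09:00–09:45, 10:00–11:45, 12:30–13:00, 16:00–16:45.
Hassan ∩ Aarav ∩ Ximena: 09:15–09:45.
Single common window of 30 minutes.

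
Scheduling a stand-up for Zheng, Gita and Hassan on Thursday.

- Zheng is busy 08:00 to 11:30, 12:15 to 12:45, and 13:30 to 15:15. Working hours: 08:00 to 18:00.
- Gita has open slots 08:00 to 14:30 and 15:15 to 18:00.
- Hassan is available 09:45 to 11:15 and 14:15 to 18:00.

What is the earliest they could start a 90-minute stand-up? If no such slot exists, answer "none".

Zheng free within 08:00–18:00: 11:30–12:15, 12:45–13:30, 15:15–18:00.
Zheng ∩ Gita: 11:30–12:15, 12:45–13:30, 15:15–18:00.
Zheng ∩ Gita ∩ Hassan: 15:15–18:00.
Windows ≥ 90 min: 15:15–18:00.
Earliest such window starts at 15:15.

15:15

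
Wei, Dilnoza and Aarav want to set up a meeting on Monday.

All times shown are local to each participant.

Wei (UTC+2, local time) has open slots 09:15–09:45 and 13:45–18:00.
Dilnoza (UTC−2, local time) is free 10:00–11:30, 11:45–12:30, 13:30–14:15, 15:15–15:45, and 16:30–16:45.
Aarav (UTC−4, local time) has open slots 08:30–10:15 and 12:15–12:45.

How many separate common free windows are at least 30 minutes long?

2

Wei → UTC: 07:15–07:45, 11:45–16:00.
Dilnoza → UTC: 12:00–13:30, 13:45–14:30, 15:30–16:15, 17:15–17:45, 18:30–18:45.
Aarav → UTC: 12:30–14:15, 16:15–16:45.
Wei ∩ Dilnoza: 12:00–13:30, 13:45–14:30, 15:30–16:00.
Wei ∩ Dilnoza ∩ Aarav: 12:30–13:30, 13:45–14:15.
Windows ≥ 30 min: 12:30–13:30, 13:45–14:15.
That's 2 windows.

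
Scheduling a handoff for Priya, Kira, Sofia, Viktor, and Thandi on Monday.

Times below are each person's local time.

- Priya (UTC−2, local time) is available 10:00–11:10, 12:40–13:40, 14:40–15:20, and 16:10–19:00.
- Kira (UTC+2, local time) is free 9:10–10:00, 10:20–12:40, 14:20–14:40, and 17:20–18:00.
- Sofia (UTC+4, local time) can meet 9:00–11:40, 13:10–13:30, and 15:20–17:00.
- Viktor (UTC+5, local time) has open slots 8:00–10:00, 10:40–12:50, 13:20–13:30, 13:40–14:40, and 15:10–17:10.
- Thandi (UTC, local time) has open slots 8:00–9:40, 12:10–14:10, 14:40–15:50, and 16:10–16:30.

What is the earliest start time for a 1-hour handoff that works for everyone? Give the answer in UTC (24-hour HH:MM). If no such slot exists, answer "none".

Priya → UTC: 12:00–13:10, 14:40–15:40, 16:40–17:20, 18:10–21:00.
Kira → UTC: 07:10–08:00, 08:20–10:40, 12:20–12:40, 15:20–16:00.
Sofia → UTC: 05:00–07:40, 09:10–09:30, 11:20–13:00.
Viktor → UTC: 03:00–05:00, 05:40–07:50, 08:20–08:30, 08:40–09:40, 10:10–12:10.
Thandi → UTC: 08:00–09:40, 12:10–14:10, 14:40–15:50, 16:10–16:30.
Priya ∩ Kira: 12:20–12:40, 15:20–15:40.
Priya ∩ Kira ∩ Sofia: 12:20–12:40.
Priya ∩ Kira ∩ Sofia ∩ Viktor: (none).
Priya ∩ Kira ∩ Sofia ∩ Viktor ∩ Thandi: (none).
Windows ≥ 60 min: (none).

none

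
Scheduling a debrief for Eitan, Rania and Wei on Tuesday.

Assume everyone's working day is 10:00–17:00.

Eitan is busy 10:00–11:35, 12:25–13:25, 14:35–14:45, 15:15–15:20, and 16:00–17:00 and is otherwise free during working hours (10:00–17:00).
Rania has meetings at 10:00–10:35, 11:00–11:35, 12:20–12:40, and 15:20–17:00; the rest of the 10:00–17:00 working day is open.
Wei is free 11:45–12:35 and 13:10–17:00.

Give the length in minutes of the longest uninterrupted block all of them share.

70 minutes

Eitan free within 10:00–17:00: 11:35–12:25, 13:25–14:35, 14:45–15:15, 15:20–16:00.
Rania free within 10:00–17:00: 10:35–11:00, 11:35–12:20, 12:40–15:20.
Eitan ∩ Rania: 11:35–12:20, 13:25–14:35, 14:45–15:15.
Eitan ∩ Rania ∩ Wei: 11:45–12:20, 13:25–14:35, 14:45–15:15.
Common window lengths: 35, 70, 30 min; longest is 70.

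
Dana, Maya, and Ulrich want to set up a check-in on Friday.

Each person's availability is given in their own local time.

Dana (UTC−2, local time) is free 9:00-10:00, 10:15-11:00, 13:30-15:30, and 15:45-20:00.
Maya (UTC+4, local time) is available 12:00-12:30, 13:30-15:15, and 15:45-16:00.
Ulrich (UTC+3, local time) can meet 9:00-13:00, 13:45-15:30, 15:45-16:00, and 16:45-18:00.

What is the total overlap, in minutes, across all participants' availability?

Dana → UTC: 11:00–12:00, 12:15–13:00, 15:30–17:30, 17:45–22:00.
Maya → UTC: 08:00–08:30, 09:30–11:15, 11:45–12:00.
Ulrich → UTC: 06:00–10:00, 10:45–12:30, 12:45–13:00, 13:45–15:00.
Dana ∩ Maya: 11:00–11:15, 11:45–12:00.
Dana ∩ Maya ∩ Ulrich: 11:00–11:15, 11:45–12:00.
Total common minutes: 15 + 15 = 30.

30 minutes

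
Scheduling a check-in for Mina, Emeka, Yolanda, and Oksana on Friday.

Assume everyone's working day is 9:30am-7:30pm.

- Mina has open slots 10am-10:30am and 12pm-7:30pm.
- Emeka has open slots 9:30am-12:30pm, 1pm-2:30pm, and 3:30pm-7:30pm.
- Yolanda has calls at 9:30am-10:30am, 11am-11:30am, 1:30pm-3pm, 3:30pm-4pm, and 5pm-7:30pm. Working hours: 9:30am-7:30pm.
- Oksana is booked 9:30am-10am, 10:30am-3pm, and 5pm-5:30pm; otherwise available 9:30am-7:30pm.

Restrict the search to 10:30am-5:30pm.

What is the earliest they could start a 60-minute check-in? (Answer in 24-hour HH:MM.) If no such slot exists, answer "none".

16:00

Yolanda free within 09:30–19:30: 10:30–11:00, 11:30–13:30, 15:00–15:30, 16:00–17:00.
Oksana free within 09:30–19:30: 10:00–10:30, 15:00–17:00, 17:30–19:30.
Mina ∩ Emeka: 10:00–10:30, 12:00–12:30, 13:00–14:30, 15:30–19:30.
Mina ∩ Emeka ∩ Yolanda: 12:00–12:30, 13:00–13:30, 16:00–17:00.
Mina ∩ Emeka ∩ Yolanda ∩ Oksana: 16:00–17:00.
Restricted to 10:30–17:30: 16:00–17:00.
Windows ≥ 60 min: 16:00–17:00.
Earliest such window starts at 16:00.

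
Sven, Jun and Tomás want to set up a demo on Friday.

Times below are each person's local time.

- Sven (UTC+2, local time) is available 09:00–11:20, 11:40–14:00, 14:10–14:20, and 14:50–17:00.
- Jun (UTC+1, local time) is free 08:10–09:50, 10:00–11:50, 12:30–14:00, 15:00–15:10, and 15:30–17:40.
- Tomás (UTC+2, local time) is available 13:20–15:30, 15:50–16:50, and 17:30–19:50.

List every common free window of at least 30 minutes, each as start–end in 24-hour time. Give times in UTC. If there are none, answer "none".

11:30–12:00

Sven → UTC: 07:00–09:20, 09:40–12:00, 12:10–12:20, 12:50–15:00.
Jun → UTC: 07:10–08:50, 09:00–10:50, 11:30–13:00, 14:00–14:10, 14:30–16:40.
Tomás → UTC: 11:20–13:30, 13:50–14:50, 15:30–17:50.
Sven ∩ Jun: 07:10–08:50, 09:00–09:20, 09:40–10:50, 11:30–12:00, 12:10–12:20, 12:50–13:00, 14:00–14:10, 14:30–15:00.
Sven ∩ Jun ∩ Tomás: 11:30–12:00, 12:10–12:20, 12:50–13:00, 14:00–14:10, 14:30–14:50.
Windows ≥ 30 min: 11:30–12:00.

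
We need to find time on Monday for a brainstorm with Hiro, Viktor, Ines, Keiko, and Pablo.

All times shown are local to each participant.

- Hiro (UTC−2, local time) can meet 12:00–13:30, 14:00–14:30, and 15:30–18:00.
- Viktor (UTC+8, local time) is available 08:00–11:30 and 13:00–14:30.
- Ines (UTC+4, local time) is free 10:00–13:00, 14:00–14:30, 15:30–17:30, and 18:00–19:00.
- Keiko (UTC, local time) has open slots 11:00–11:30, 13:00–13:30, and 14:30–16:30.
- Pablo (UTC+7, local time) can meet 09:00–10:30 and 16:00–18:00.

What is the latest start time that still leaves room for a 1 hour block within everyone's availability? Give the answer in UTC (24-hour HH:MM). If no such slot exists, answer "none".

none

Hiro → UTC: 14:00–15:30, 16:00–16:30, 17:30–20:00.
Viktor → UTC: 00:00–03:30, 05:00–06:30.
Ines → UTC: 06:00–09:00, 10:00–10:30, 11:30–13:30, 14:00–15:00.
Keiko → UTC: 11:00–11:30, 13:00–13:30, 14:30–16:30.
Pablo → UTC: 02:00–03:30, 09:00–11:00.
Hiro ∩ Viktor: (none).
Hiro ∩ Viktor ∩ Ines: (none).
Hiro ∩ Viktor ∩ Ines ∩ Keiko: (none).
Hiro ∩ Viktor ∩ Ines ∩ Keiko ∩ Pablo: (none).
Windows ≥ 60 min: (none).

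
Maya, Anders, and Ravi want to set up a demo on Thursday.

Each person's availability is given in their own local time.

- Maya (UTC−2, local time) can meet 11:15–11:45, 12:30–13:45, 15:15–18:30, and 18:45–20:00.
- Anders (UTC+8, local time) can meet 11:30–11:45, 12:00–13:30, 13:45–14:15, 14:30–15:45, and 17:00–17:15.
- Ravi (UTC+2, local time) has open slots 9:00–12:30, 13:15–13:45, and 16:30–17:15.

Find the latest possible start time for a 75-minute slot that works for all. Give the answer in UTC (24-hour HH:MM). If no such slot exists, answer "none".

none

Maya → UTC: 13:15–13:45, 14:30–15:45, 17:15–20:30, 20:45–22:00.
Anders → UTC: 03:30–03:45, 04:00–05:30, 05:45–06:15, 06:30–07:45, 09:00–09:15.
Ravi → UTC: 07:00–10:30, 11:15–11:45, 14:30–15:15.
Maya ∩ Anders: (none).
Maya ∩ Anders ∩ Ravi: (none).
Windows ≥ 75 min: (none).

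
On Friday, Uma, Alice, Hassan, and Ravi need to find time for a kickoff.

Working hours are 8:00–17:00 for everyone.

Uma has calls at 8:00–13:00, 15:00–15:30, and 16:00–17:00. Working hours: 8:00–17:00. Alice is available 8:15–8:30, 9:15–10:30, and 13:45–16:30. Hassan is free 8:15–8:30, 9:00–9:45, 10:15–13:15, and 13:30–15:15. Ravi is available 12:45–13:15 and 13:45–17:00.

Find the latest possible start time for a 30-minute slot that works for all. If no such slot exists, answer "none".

14:30

Uma free within 08:00–17:00: 13:00–15:00, 15:30–16:00.
Uma ∩ Alice: 13:45–15:00, 15:30–16:00.
Uma ∩ Alice ∩ Hassan: 13:45–15:00.
Uma ∩ Alice ∩ Hassan ∩ Ravi: 13:45–15:00.
Windows ≥ 30 min: 13:45–15:00.
Latest start in the last window 13:45–15:00 is 15:00 − 30 min = 14:30.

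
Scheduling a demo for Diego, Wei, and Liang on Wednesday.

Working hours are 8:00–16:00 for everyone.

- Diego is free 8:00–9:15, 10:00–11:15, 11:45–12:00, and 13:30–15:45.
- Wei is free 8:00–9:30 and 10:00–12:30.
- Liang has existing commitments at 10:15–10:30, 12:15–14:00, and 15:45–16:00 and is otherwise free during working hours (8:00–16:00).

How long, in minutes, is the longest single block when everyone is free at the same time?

75 minutes

Liang free within 08:00–16:00: 08:00–10:15, 10:30–12:15, 14:00–15:45.
Diego ∩ Wei: 08:00–09:15, 10:00–11:15, 11:45–12:00.
Diego ∩ Wei ∩ Liang: 08:00–09:15, 10:00–10:15, 10:30–11:15, 11:45–12:00.
Common window lengths: 75, 15, 45, 15 min; longest is 75.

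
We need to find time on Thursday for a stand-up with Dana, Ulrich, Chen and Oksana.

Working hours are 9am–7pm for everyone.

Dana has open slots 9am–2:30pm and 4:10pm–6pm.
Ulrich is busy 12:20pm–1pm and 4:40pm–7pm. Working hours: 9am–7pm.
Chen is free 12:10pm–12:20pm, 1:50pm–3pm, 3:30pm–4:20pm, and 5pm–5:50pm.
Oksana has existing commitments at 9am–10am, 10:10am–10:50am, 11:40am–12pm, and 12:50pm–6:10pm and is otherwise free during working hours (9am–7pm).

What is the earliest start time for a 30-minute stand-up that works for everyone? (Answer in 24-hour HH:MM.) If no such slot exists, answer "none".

Ulrich free within 09:00–19:00: 09:00–12:20, 13:00–16:40.
Oksana free within 09:00–19:00: 10:00–10:10, 10:50–11:40, 12:00–12:50, 18:10–19:00.
Dana ∩ Ulrich: 09:00–12:20, 13:00–14:30, 16:10–16:40.
Dana ∩ Ulrich ∩ Chen: 12:10–12:20, 13:50–14:30, 16:10–16:20.
Dana ∩ Ulrich ∩ Chen ∩ Oksana: 12:10–12:20.
Windows ≥ 30 min: (none).

none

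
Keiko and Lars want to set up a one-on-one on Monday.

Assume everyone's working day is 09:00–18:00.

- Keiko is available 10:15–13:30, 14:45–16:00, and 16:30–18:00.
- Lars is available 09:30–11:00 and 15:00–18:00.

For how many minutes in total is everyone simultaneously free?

195 minutes

Keiko ∩ Lars: 10:15–11:00, 15:00–16:00, 16:30–18:00.
Total common minutes: 45 + 60 + 90 = 195.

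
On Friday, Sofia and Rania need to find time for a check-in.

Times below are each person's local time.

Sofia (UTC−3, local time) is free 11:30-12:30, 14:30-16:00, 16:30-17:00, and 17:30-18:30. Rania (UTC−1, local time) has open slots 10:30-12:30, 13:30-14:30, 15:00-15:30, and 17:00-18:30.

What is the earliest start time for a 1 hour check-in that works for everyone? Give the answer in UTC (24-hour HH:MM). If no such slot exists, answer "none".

14:30

Sofia → UTC: 14:30–15:30, 17:30–19:00, 19:30–20:00, 20:30–21:30.
Rania → UTC: 11:30–13:30, 14:30–15:30, 16:00–16:30, 18:00–19:30.
Sofia ∩ Rania: 14:30–15:30, 18:00–19:00.
Windows ≥ 60 min: 14:30–15:30, 18:00–19:00.
Earliest such window starts at 14:30.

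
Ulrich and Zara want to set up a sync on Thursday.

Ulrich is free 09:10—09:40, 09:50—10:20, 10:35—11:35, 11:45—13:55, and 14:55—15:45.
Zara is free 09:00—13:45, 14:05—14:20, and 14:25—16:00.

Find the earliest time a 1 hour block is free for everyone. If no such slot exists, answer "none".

Ulrich ∩ Zara: 09:10–09:40, 09:50–10:20, 10:35–11:35, 11:45–13:45, 14:55–15:45.
Windows ≥ 60 min: 10:35–11:35, 11:45–13:45.
Earliest such window starts at 10:35.

10:35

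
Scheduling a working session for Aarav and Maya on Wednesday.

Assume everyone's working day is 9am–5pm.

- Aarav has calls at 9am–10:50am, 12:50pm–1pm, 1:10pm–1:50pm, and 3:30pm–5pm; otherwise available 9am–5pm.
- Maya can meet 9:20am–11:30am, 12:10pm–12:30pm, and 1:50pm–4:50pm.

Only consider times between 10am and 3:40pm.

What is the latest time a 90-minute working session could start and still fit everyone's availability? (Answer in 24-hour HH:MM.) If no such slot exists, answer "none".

Aarav free within 09:00–17:00: 10:50–12:50, 13:00–13:10, 13:50–15:30.
Aarav ∩ Maya: 10:50–11:30, 12:10–12:30, 13:50–15:30.
Restricted to 10:00–15:40: 10:50–11:30, 12:10–12:30, 13:50–15:30.
Windows ≥ 90 min: 13:50–15:30.
Latest start in the last window 13:50–15:30 is 15:30 − 90 min = 14:00.

14:00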